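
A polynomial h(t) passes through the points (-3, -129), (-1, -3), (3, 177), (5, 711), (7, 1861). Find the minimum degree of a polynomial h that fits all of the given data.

Divided differences on the nodes -3, -1, 3, 5, 7:
  order 0: -129  -3  177  711  1861
  order 1: 63  45  267  575
  order 2: -3  37  77
  order 3: 5  5
  order 4: 0
The order-3 divided differences are all 5 (nonzero) and every higher order vanishes, so the data lies on a polynomial of degree exactly 3.

3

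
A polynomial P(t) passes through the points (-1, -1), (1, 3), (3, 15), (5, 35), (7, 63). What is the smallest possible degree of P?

2

Forward differences of the values at t = -1, 1, 3, 5, 7:
  P  : -1  3  15  35  63
  Δ  : 4  12  20  28
  Δ^2: 8  8  8
  Δ^3: 0  0
  Δ^4: 0
The second differences are constant (8) and nonzero, while all higher differences vanish, so the minimal degree is 2.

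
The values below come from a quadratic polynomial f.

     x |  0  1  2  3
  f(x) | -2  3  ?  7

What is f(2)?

6

The 3 known points determine the degree-2 polynomial uniquely.
Write f(x) = ax^2 + bx + c. Substituting each data point gives a linear system:
  c = -2
  a + b + c = 3
  9a + 3b + c = 7
Solving the system yields a = -1, b = 6, c = -2.
So f(x) = -x² + 6x - 2.
Then f(2) = 6.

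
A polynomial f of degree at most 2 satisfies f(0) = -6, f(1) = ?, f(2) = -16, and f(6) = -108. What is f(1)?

-8

The 3 known points determine the degree-2 polynomial uniquely.
Write f(x) = ax^2 + bx + c. Substituting each data point gives a linear system:
  c = -6
  4a + 2b + c = -16
  36a + 6b + c = -108
Solving the system yields a = -3, b = 1, c = -6.
So f(x) = -3x² + x - 6.
Then f(1) = -8.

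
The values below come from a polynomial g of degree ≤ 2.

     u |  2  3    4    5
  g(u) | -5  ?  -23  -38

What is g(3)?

The 3 known points determine the degree-2 polynomial uniquely.
Write g(u) = au^2 + bu + c. Substituting each data point gives a linear system:
  4a + 2b + c = -5
  16a + 4b + c = -23
  25a + 5b + c = -38
Solving the system yields a = -2, b = 3, c = -3.
So g(u) = -2u^2 + 3u - 3.
Then g(3) = -12.

-12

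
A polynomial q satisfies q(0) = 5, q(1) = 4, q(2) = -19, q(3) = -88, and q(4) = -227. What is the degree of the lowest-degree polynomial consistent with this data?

3

Forward differences of the values at t = 0, 1, 2, 3, 4:
  q  : 5  4  -19  -88  -227
  Δ  : -1  -23  -69  -139
  Δ^2: -22  -46  -70
  Δ^3: -24  -24
  Δ^4: 0
The third differences are constant (-24) and nonzero, while all higher differences vanish, so the minimal degree is 3.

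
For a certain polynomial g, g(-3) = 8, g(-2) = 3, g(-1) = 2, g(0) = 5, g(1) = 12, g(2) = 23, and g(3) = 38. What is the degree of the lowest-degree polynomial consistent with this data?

Forward differences of the values at x = -3, -2, -1, 0, 1, 2, 3:
  g  : 8  3  2  5  12  23  38
  Δ  : -5  -1  3  7  11  15
  Δ^2: 4  4  4  4  4
  Δ^3: 0  0  0  0
  Δ^4: 0  0  0
  Δ^5: 0  0
  Δ^6: 0
The second differences are constant (4) and nonzero, while all higher differences vanish, so the minimal degree is 2.

2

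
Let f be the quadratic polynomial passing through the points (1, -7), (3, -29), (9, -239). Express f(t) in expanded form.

Using the Lagrange interpolation formula with nodes 1, 3, 9:
  L_0(t) = (t - 3)(t - 9) / 16
  L_1(t) = (t - 1)(t - 9) / -12
  L_2(t) = (t - 1)(t - 3) / 48
Then f(t) = -7·L_0(t) - 29·L_1(t) - 239·L_2(t).
Expanding and collecting terms gives f(t) = -3t^2 + t - 5.
Check: f(9) = -239. ✓

f(t) = -3t^2 + t - 5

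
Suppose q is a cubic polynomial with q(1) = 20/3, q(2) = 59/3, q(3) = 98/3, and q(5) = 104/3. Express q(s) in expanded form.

q(s) = -s^3 + 6s^2 + 2s - 1/3

Using the Lagrange interpolation formula with nodes 1, 2, 3, 5:
  L_0(s) = (s - 2)(s - 3)(s - 5) / -8
  L_1(s) = (s - 1)(s - 3)(s - 5) / 3
  L_2(s) = (s - 1)(s - 2)(s - 5) / -4
  L_3(s) = (s - 1)(s - 2)(s - 3) / 24
Then q(s) = 20/3·L_0(s) + 59/3·L_1(s) + 98/3·L_2(s) + 104/3·L_3(s).
Expanding and collecting terms gives q(s) = -s^3 + 6s^2 + 2s - 1/3.
Check: q(2) = 59/3. ✓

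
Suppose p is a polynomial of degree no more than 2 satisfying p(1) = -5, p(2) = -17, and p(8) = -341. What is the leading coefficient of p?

-6

Write p(s) = as^2 + bs + c. Substituting each data point gives a linear system:
  a + b + c = -5
  4a + 2b + c = -17
  64a + 8b + c = -341
Solving the system yields a = -6, b = 6, c = -5.
So p(s) = -6s^2 + 6s - 5.
The leading coefficient is -6.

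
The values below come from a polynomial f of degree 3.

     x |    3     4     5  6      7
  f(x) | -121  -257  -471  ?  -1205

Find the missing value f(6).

-781

On equispaced nodes a degree-3 polynomial has vanishing fourth forward difference, so
  f(3) - 4·f(4) + 6·f(5) - 4·f(6) + f(7) = 0.
Substituting the known values and solving for f(6):
  -4·f(6) = 3124
  f(6) = -781.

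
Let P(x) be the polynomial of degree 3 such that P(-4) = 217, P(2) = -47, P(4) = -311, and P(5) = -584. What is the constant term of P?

1

Write P(x) = ax^3 + bx^2 + cx + d. Substituting each data point gives a linear system:
  -64a + 16b - 4c + d = 217
  8a + 4b + 2c + d = -47
  64a + 16b + 4c + d = -311
  125a + 25b + 5c + d = -584
Solving the system yields a = -4, b = -3, c = -2, d = 1.
So P(x) = -4x^3 - 3x^2 - 2x + 1.
The constant term is 1.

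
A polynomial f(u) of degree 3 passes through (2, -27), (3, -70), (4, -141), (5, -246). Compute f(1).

Forward differences of the values at u = 2, 3, 4, 5:
  f  : -27  -70  -141  -246
  Δ  : -43  -71  -105
  Δ^2: -28  -34
  Δ^3: -6
The third differences are constant, confirming degree 3.
Interpolating (Newton forward form) and evaluating at u = 1 gives f(1) = -6.

-6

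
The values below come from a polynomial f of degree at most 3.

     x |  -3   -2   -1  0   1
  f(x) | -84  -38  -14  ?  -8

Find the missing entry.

-6

The 4 known points determine the degree-3 polynomial uniquely.
Write f(x) = ax^3 + bx^2 + cx + d. Substituting each data point gives a linear system:
  -27a + 9b - 3c + d = -84
  -8a + 4b - 2c + d = -38
  -a + b - c + d = -14
  a + b + c + d = -8
Solving the system yields a = 1, b = -5, c = 2, d = -6.
So f(x) = x³ - 5x² + 2x - 6.
Then f(0) = -6.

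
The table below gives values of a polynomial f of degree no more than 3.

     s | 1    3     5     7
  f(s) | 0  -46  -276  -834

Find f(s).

f(s) = -3s^3 + 4s^2 - 1

Write f(s) = as^3 + bs^2 + cs + d. Substituting each data point gives a linear system:
  a + b + c + d = 0
  27a + 9b + 3c + d = -46
  125a + 25b + 5c + d = -276
  343a + 49b + 7c + d = -834
Solving the system yields a = -3, b = 4, c = 0, d = -1.
So f(s) = -3s³ + 4s² - 1.
Check: f(5) = -276. ✓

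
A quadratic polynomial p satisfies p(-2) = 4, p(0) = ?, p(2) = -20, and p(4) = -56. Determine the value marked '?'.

On equispaced nodes a degree-2 polynomial has vanishing third forward difference, so
  - p(-2) + 3·p(0) - 3·p(2) + p(4) = 0.
Substituting the known values and solving for p(0):
  3·p(0) = 0
  p(0) = 0.

0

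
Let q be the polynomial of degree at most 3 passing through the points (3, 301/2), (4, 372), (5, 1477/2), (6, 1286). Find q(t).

q(t) = 6t^3 + (1/2)t^2 - 4t - 4

Write q(t) = at^3 + bt^2 + ct + d. Substituting each data point gives a linear system:
  27a + 9b + 3c + d = 301/2
  64a + 16b + 4c + d = 372
  125a + 25b + 5c + d = 1477/2
  216a + 36b + 6c + d = 1286
Solving the system yields a = 6, b = 1/2, c = -4, d = -4.
So q(t) = 6t^3 + (1/2)t^2 - 4t - 4.
Check: q(6) = 1286. ✓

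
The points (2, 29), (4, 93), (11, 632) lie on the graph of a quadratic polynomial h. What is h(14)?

Write h(s) = as^2 + bs + c. Substituting each data point gives a linear system:
  4a + 2b + c = 29
  16a + 4b + c = 93
  121a + 11b + c = 632
Solving the system yields a = 5, b = 2, c = 5.
So h(s) = 5s² + 2s + 5.
Then h(14) = 1013.

1013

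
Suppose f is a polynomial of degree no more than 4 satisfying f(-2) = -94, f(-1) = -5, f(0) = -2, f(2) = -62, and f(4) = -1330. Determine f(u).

f(u) = -6u^4 + 2u^3 + 5u^2 - 2

Write f(u) = au^4 + bu^3 + cu^2 + du + e. Substituting each data point gives a linear system:
  16a - 8b + 4c - 2d + e = -94
  a - b + c - d + e = -5
  e = -2
  16a + 8b + 4c + 2d + e = -62
  256a + 64b + 16c + 4d + e = -1330
Solving the system yields a = -6, b = 2, c = 5, d = 0, e = -2.
So f(u) = -6u⁴ + 2u³ + 5u² - 2.
Check: f(-1) = -5. ✓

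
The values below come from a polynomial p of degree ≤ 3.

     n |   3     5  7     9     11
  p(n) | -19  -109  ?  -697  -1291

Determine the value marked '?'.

The 4 known points determine the degree-3 polynomial uniquely.
Write p(n) = an^3 + bn^2 + cn + d. Substituting each data point gives a linear system:
  27a + 9b + 3c + d = -19
  125a + 25b + 5c + d = -109
  729a + 81b + 9c + d = -697
  1331a + 121b + 11c + d = -1291
Solving the system yields a = -1, b = 0, c = 4, d = -4.
So p(n) = -n³ + 4n - 4.
Then p(7) = -319.

-319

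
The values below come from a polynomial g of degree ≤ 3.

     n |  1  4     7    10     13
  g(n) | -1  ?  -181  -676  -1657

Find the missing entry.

The 4 known points determine the degree-3 polynomial uniquely.
Write g(n) = an^3 + bn^2 + cn + d. Substituting each data point gives a linear system:
  a + b + c + d = -1
  343a + 49b + 7c + d = -181
  1000a + 100b + 10c + d = -676
  2197a + 169b + 13c + d = -1657
Solving the system yields a = -1, b = 3, c = 3, d = -6.
So g(n) = -n^3 + 3n^2 + 3n - 6.
Then g(4) = -10.

-10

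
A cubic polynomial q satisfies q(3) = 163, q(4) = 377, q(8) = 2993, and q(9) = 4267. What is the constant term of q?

1

Write q(x) = ax^3 + bx^2 + cx + d. Substituting each data point gives a linear system:
  27a + 9b + 3c + d = 163
  64a + 16b + 4c + d = 377
  512a + 64b + 8c + d = 2993
  729a + 81b + 9c + d = 4267
Solving the system yields a = 6, b = -2, c = 6, d = 1.
So q(x) = 6x^3 - 2x^2 + 6x + 1.
The constant term is 1.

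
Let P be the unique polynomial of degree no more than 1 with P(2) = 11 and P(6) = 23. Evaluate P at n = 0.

5

Write P(n) = an + b. Substituting each data point gives a linear system:
  2a + b = 11
  6a + b = 23
Solving the system yields a = 3, b = 5.
So P(n) = 3n + 5.
Then P(0) = 5.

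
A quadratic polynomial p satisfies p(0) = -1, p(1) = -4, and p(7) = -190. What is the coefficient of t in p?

1

Write p(t) = at^2 + bt + c. Substituting each data point gives a linear system:
  c = -1
  a + b + c = -4
  49a + 7b + c = -190
Solving the system yields a = -4, b = 1, c = -1.
So p(t) = -4t^2 + t - 1.
The coefficient of t is 1.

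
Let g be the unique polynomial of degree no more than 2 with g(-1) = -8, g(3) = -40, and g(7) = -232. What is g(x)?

Using the Lagrange interpolation formula with nodes -1, 3, 7:
  L_0(x) = (x - 3)(x - 7) / 32
  L_1(x) = (x + 1)(x - 7) / -16
  L_2(x) = (x + 1)(x - 3) / 32
Then g(x) = -8·L_0(x) - 40·L_1(x) - 232·L_2(x).
Expanding and collecting terms gives g(x) = -5x² + 2x - 1.
Check: g(3) = -40. ✓

g(x) = -5x^2 + 2x - 1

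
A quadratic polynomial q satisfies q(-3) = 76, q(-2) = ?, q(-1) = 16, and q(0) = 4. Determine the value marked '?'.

The 3 known points determine the degree-2 polynomial uniquely.
Write q(n) = an^2 + bn + c. Substituting each data point gives a linear system:
  9a - 3b + c = 76
  a - b + c = 16
  c = 4
Solving the system yields a = 6, b = -6, c = 4.
So q(n) = 6n² - 6n + 4.
Then q(-2) = 40.

40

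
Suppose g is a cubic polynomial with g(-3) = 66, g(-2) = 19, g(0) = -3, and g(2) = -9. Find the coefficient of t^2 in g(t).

Write g(t) = at^3 + bt^2 + ct + d. Substituting each data point gives a linear system:
  -27a + 9b - 3c + d = 66
  -8a + 4b - 2c + d = 19
  d = -3
  8a + 4b + 2c + d = -9
Solving the system yields a = -2, b = 2, c = 1, d = -3.
So g(t) = -2t³ + 2t² + t - 3.
The coefficient of t^2 is 2.

2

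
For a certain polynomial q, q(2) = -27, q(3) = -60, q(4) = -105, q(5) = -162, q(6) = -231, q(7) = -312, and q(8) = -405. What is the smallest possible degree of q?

2

Forward differences of the values at x = 2, 3, 4, 5, 6, 7, 8:
  q  : -27  -60  -105  -162  -231  -312  -405
  Δ  : -33  -45  -57  -69  -81  -93
  Δ^2: -12  -12  -12  -12  -12
  Δ^3: 0  0  0  0
  Δ^4: 0  0  0
  Δ^5: 0  0
  Δ^6: 0
The second differences are constant (-12) and nonzero, while all higher differences vanish, so the minimal degree is 2.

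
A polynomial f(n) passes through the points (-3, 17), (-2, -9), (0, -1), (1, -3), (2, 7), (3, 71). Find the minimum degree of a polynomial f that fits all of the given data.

4

Divided differences on the nodes -3, -2, 0, 1, 2, 3:
  order 0: 17  -9  -1  -3  7  71
  order 1: -26  4  -2  10  64
  order 2: 10  -2  6  27
  order 3: -3  2  7
  order 4: 1  1
  order 5: 0
The order-4 divided differences are all 1 (nonzero) and every higher order vanishes, so the data lies on a polynomial of degree exactly 4.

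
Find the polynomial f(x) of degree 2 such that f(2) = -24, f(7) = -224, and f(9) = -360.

Write f(x) = ax^2 + bx + c. Substituting each data point gives a linear system:
  4a + 2b + c = -24
  49a + 7b + c = -224
  81a + 9b + c = -360
Solving the system yields a = -4, b = -4, c = 0.
So f(x) = -4x^2 - 4x.
Check: f(7) = -224. ✓

f(x) = -4x^2 - 4x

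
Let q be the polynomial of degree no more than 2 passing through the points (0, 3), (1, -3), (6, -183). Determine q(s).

q(s) = -5s^2 - s + 3

Write q(s) = as^2 + bs + c. Substituting each data point gives a linear system:
  c = 3
  a + b + c = -3
  36a + 6b + c = -183
Solving the system yields a = -5, b = -1, c = 3.
So q(s) = -5s^2 - s + 3.
Check: q(1) = -3. ✓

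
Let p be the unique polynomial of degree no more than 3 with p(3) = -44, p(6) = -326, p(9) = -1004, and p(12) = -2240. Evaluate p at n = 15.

-4196

Using the Lagrange interpolation formula with nodes 3, 6, 9, 12:
  L_0(n) = (n - 6)(n - 9)(n - 12) / -162
  L_1(n) = (n - 3)(n - 9)(n - 12) / 54
  L_2(n) = (n - 3)(n - 6)(n - 12) / -54
  L_3(n) = (n - 3)(n - 6)(n - 9) / 162
Then p(n) = -44·L_0(n) - 326·L_1(n) - 1004·L_2(n) - 2240·L_3(n).
Expanding and collecting terms gives p(n) = -n³ - 4n² + 5n + 4.
Evaluating at n = 15: p(15) = -4196.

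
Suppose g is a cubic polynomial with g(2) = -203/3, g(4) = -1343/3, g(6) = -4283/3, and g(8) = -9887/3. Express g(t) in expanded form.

Using the Lagrange interpolation formula with nodes 2, 4, 6, 8:
  L_0(t) = (t - 4)(t - 6)(t - 8) / -48
  L_1(t) = (t - 2)(t - 6)(t - 8) / 16
  L_2(t) = (t - 2)(t - 4)(t - 8) / -16
  L_3(t) = (t - 2)(t - 4)(t - 6) / 48
Then g(t) = -203/3·L_0(t) - 1343/3·L_1(t) - 4283/3·L_2(t) - 9887/3·L_3(t).
Expanding and collecting terms gives g(t) = -6t^3 - 3t^2 - 4t + 1/3.
Check: g(2) = -203/3. ✓

g(t) = -6t^3 - 3t^2 - 4t + 1/3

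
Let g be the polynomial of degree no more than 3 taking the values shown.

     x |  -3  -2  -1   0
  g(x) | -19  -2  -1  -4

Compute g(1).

1

Using the Lagrange interpolation formula with nodes -3, -2, -1, 0:
  L_0(x) = (x + 2)(x + 1)x / -6
  L_1(x) = (x + 3)(x + 1)x / 2
  L_2(x) = (x + 3)(x + 2)x / -2
  L_3(x) = (x + 3)(x + 2)(x + 1) / 6
Then g(x) = -19·L_0(x) - 2·L_1(x) - 1·L_2(x) - 4·L_3(x).
Expanding and collecting terms gives g(x) = 2x³ + 4x² - x - 4.
Evaluating at x = 1: g(1) = 1.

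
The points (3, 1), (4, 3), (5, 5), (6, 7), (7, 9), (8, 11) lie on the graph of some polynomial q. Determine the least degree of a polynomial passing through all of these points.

Forward differences of the values at n = 3, 4, 5, 6, 7, 8:
  q  : 1  3  5  7  9  11
  Δ  : 2  2  2  2  2
  Δ^2: 0  0  0  0
  Δ^3: 0  0  0
  Δ^4: 0  0
  Δ^5: 0
The first differences are constant (2) and nonzero, while all higher differences vanish, so the minimal degree is 1.

1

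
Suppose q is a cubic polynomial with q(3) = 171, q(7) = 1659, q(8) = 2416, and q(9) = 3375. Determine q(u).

q(u) = 4u^3 + 5u^2 + 6u

Write q(u) = au^3 + bu^2 + cu + d. Substituting each data point gives a linear system:
  27a + 9b + 3c + d = 171
  343a + 49b + 7c + d = 1659
  512a + 64b + 8c + d = 2416
  729a + 81b + 9c + d = 3375
Solving the system yields a = 4, b = 5, c = 6, d = 0.
So q(u) = 4u³ + 5u² + 6u.
Check: q(8) = 2416. ✓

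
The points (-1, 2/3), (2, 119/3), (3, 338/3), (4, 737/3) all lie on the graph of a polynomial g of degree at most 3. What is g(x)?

g(x) = 3x^3 + 3x^2 + x + 5/3

Write g(x) = ax^3 + bx^2 + cx + d. Substituting each data point gives a linear system:
  -a + b - c + d = 2/3
  8a + 4b + 2c + d = 119/3
  27a + 9b + 3c + d = 338/3
  64a + 16b + 4c + d = 737/3
Solving the system yields a = 3, b = 3, c = 1, d = 5/3.
So g(x) = 3x^3 + 3x^2 + x + 5/3.
Check: g(2) = 119/3. ✓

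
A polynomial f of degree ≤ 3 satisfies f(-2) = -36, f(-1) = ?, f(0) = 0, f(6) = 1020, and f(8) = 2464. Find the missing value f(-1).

-2

The 4 known points determine the degree-3 polynomial uniquely.
Write f(s) = as^3 + bs^2 + cs + d. Substituting each data point gives a linear system:
  -8a + 4b - 2c + d = -36
  d = 0
  216a + 36b + 6c + d = 1020
  512a + 64b + 8c + d = 2464
Solving the system yields a = 5, b = -1, c = -4, d = 0.
So f(s) = 5s^3 - s^2 - 4s.
Then f(-1) = -2.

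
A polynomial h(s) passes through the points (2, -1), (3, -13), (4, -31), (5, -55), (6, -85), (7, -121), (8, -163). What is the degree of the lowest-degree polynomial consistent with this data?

2

Forward differences of the values at s = 2, 3, 4, 5, 6, 7, 8:
  h  : -1  -13  -31  -55  -85  -121  -163
  Δ  : -12  -18  -24  -30  -36  -42
  Δ^2: -6  -6  -6  -6  -6
  Δ^3: 0  0  0  0
  Δ^4: 0  0  0
  Δ^5: 0  0
  Δ^6: 0
The second differences are constant (-6) and nonzero, while all higher differences vanish, so the minimal degree is 2.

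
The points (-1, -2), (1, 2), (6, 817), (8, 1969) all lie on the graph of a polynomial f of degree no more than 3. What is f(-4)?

-263

Using the Lagrange interpolation formula with nodes -1, 1, 6, 8:
  L_0(u) = (u - 1)(u - 6)(u - 8) / -126
  L_1(u) = (u + 1)(u - 6)(u - 8) / 70
  L_2(u) = (u + 1)(u - 1)(u - 8) / -70
  L_3(u) = (u + 1)(u - 1)(u - 6) / 126
Then f(u) = -2·L_0(u) + 2·L_1(u) + 817·L_2(u) + 1969·L_3(u).
Expanding and collecting terms gives f(u) = 4u³ - u² - 2u + 1.
Evaluating at u = -4: f(-4) = -263.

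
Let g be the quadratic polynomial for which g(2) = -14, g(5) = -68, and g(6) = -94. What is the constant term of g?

2

Write g(s) = as^2 + bs + c. Substituting each data point gives a linear system:
  4a + 2b + c = -14
  25a + 5b + c = -68
  36a + 6b + c = -94
Solving the system yields a = -2, b = -4, c = 2.
So g(s) = -2s² - 4s + 2.
The constant term is 2.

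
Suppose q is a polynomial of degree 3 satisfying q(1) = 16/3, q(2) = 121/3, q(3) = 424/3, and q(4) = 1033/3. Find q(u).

Using the Lagrange interpolation formula with nodes 1, 2, 3, 4:
  L_0(u) = (u - 2)(u - 3)(u - 4) / -6
  L_1(u) = (u - 1)(u - 3)(u - 4) / 2
  L_2(u) = (u - 1)(u - 2)(u - 4) / -2
  L_3(u) = (u - 1)(u - 2)(u - 3) / 6
Then q(u) = 16/3·L_0(u) + 121/3·L_1(u) + 424/3·L_2(u) + 1033/3·L_3(u).
Expanding and collecting terms gives q(u) = 6u³ - 3u² + 2u + 1/3.
Check: q(1) = 16/3. ✓

q(u) = 6u^3 - 3u^2 + 2u + 1/3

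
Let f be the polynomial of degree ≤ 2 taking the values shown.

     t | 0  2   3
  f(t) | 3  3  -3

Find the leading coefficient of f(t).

Write f(t) = at^2 + bt + c. Substituting each data point gives a linear system:
  c = 3
  4a + 2b + c = 3
  9a + 3b + c = -3
Solving the system yields a = -2, b = 4, c = 3.
So f(t) = -2t² + 4t + 3.
The leading coefficient is -2.

-2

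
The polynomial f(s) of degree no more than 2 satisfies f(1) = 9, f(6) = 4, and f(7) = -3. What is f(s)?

f(s) = -s^2 + 6s + 4

Using the Lagrange interpolation formula with nodes 1, 6, 7:
  L_0(s) = (s - 6)(s - 7) / 30
  L_1(s) = (s - 1)(s - 7) / -5
  L_2(s) = (s - 1)(s - 6) / 6
Then f(s) = 9·L_0(s) + 4·L_1(s) - 3·L_2(s).
Expanding and collecting terms gives f(s) = -s^2 + 6s + 4.
Check: f(7) = -3. ✓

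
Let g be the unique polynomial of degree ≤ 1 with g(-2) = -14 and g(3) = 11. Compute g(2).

6

Using the Lagrange interpolation formula with nodes -2, 3:
  L_0(n) = (n - 3) / -5
  L_1(n) = (n + 2) / 5
Then g(n) = -14·L_0(n) + 11·L_1(n).
Expanding and collecting terms gives g(n) = 5n - 4.
Evaluating at n = 2: g(2) = 6.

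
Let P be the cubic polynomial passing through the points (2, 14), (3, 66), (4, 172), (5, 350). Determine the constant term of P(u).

0

Write P(u) = au^3 + bu^2 + cu + d. Substituting each data point gives a linear system:
  8a + 4b + 2c + d = 14
  27a + 9b + 3c + d = 66
  64a + 16b + 4c + d = 172
  125a + 25b + 5c + d = 350
Solving the system yields a = 3, b = 0, c = -5, d = 0.
So P(u) = 3u^3 - 5u.
The constant term is 0.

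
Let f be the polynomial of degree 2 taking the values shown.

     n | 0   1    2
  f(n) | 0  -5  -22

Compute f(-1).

-7

Forward differences of the values at n = 0, 1, 2:
  f  : 0  -5  -22
  Δ  : -5  -17
  Δ^2: -12
The second differences are constant, confirming degree 2.
Interpolating (Newton forward form) and evaluating at n = -1 gives f(-1) = -7.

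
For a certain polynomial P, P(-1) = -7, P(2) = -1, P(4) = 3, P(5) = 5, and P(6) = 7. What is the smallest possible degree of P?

Divided differences on the nodes -1, 2, 4, 5, 6:
  order 0: -7  -1  3  5  7
  order 1: 2  2  2  2
  order 2: 0  0  0
  order 3: 0  0
  order 4: 0
The order-1 divided differences are all 2 (nonzero) and every higher order vanishes, so the data lies on a polynomial of degree exactly 1.

1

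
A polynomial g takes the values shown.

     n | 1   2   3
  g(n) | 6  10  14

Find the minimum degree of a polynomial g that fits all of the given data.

Forward differences of the values at n = 1, 2, 3:
  g  : 6  10  14
  Δ  : 4  4
  Δ^2: 0
The first differences are constant (4) and nonzero, while all higher differences vanish, so the minimal degree is 1.

1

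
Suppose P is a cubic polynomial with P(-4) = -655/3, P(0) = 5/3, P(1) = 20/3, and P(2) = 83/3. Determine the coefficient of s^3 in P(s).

3

Write P(s) = as^3 + bs^2 + cs + d. Substituting each data point gives a linear system:
  -64a + 16b - 4c + d = -655/3
  d = 5/3
  a + b + c + d = 20/3
  8a + 4b + 2c + d = 83/3
Solving the system yields a = 3, b = -1, c = 3, d = 5/3.
So P(s) = 3s³ - s² + 3s + 5/3.
The leading coefficient is 3.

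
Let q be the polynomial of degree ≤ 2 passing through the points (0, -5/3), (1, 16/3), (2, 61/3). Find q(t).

Using the Lagrange interpolation formula with nodes 0, 1, 2:
  L_0(t) = (t - 1)(t - 2) / 2
  L_1(t) = t(t - 2) / -1
  L_2(t) = t(t - 1) / 2
Then q(t) = -5/3·L_0(t) + 16/3·L_1(t) + 61/3·L_2(t).
Expanding and collecting terms gives q(t) = 4t^2 + 3t - 5/3.
Check: q(2) = 61/3. ✓

q(t) = 4t^2 + 3t - 5/3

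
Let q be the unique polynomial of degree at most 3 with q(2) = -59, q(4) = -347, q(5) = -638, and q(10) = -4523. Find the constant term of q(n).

Write q(n) = an^3 + bn^2 + cn + d. Substituting each data point gives a linear system:
  8a + 4b + 2c + d = -59
  64a + 16b + 4c + d = -347
  125a + 25b + 5c + d = -638
  1000a + 100b + 10c + d = -4523
Solving the system yields a = -4, b = -5, c = -2, d = -3.
So q(n) = -4n^3 - 5n^2 - 2n - 3.
The constant term is -3.

-3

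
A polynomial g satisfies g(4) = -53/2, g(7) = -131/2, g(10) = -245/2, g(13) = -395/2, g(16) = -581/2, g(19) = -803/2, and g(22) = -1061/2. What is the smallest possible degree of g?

Forward differences of the values at t = 4, 7, 10, 13, 16, 19, 22:
  g  : -53/2  -131/2  -245/2  -395/2  -581/2  -803/2  -1061/2
  Δ  : -39  -57  -75  -93  -111  -129
  Δ^2: -18  -18  -18  -18  -18
  Δ^3: 0  0  0  0
  Δ^4: 0  0  0
  Δ^5: 0  0
  Δ^6: 0
The second differences are constant (-18) and nonzero, while all higher differences vanish, so the minimal degree is 2.

2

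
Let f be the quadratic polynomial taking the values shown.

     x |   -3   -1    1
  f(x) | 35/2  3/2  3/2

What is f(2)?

Write f(x) = ax^2 + bx + c. Substituting each data point gives a linear system:
  9a - 3b + c = 35/2
  a - b + c = 3/2
  a + b + c = 3/2
Solving the system yields a = 2, b = 0, c = -1/2.
So f(x) = 2x^2 - 1/2.
Then f(2) = 15/2.

15/2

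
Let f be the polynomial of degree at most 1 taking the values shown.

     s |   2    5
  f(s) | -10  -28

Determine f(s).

f(s) = -6s + 2

Using the Lagrange interpolation formula with nodes 2, 5:
  L_0(s) = (s - 5) / -3
  L_1(s) = (s - 2) / 3
Then f(s) = -10·L_0(s) - 28·L_1(s).
Expanding and collecting terms gives f(s) = -6s + 2.
Check: f(2) = -10. ✓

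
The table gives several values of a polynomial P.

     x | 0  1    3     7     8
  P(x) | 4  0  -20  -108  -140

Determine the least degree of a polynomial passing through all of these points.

Divided differences on the nodes 0, 1, 3, 7, 8:
  order 0: 4  0  -20  -108  -140
  order 1: -4  -10  -22  -32
  order 2: -2  -2  -2
  order 3: 0  0
  order 4: 0
The order-2 divided differences are all -2 (nonzero) and every higher order vanishes, so the data lies on a polynomial of degree exactly 2.

2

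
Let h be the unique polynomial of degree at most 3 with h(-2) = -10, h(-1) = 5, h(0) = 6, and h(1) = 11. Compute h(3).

Using the Lagrange interpolation formula with nodes -2, -1, 0, 1:
  L_0(t) = (t + 1)t(t - 1) / -6
  L_1(t) = (t + 2)t(t - 1) / 2
  L_2(t) = (t + 2)(t + 1)(t - 1) / -2
  L_3(t) = (t + 2)(t + 1)t / 6
Then h(t) = -10·L_0(t) + 5·L_1(t) + 6·L_2(t) + 11·L_3(t).
Expanding and collecting terms gives h(t) = 3t^3 + 2t^2 + 6.
Evaluating at t = 3: h(3) = 105.

105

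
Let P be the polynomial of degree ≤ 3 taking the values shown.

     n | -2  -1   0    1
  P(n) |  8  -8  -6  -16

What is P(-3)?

72

Using the Lagrange interpolation formula with nodes -2, -1, 0, 1:
  L_0(n) = (n + 1)n(n - 1) / -6
  L_1(n) = (n + 2)n(n - 1) / 2
  L_2(n) = (n + 2)(n + 1)(n - 1) / -2
  L_3(n) = (n + 2)(n + 1)n / 6
Then P(n) = 8·L_0(n) - 8·L_1(n) - 6·L_2(n) - 16·L_3(n).
Expanding and collecting terms gives P(n) = -5n³ - 6n² + n - 6.
Evaluating at n = -3: P(-3) = 72.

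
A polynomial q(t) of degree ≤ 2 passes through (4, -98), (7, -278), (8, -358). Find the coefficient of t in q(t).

Write q(t) = at^2 + bt + c. Substituting each data point gives a linear system:
  16a + 4b + c = -98
  49a + 7b + c = -278
  64a + 8b + c = -358
Solving the system yields a = -5, b = -5, c = 2.
So q(t) = -5t^2 - 5t + 2.
The coefficient of t is -5.

-5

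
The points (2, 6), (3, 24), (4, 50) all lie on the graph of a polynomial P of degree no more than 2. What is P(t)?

Write P(t) = at^2 + bt + c. Substituting each data point gives a linear system:
  4a + 2b + c = 6
  9a + 3b + c = 24
  16a + 4b + c = 50
Solving the system yields a = 4, b = -2, c = -6.
So P(t) = 4t^2 - 2t - 6.
Check: P(3) = 24. ✓

P(t) = 4t^2 - 2t - 6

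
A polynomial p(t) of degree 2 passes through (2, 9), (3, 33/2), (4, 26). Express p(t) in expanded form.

p(t) = t^2 + (5/2)t

Write p(t) = at^2 + bt + c. Substituting each data point gives a linear system:
  4a + 2b + c = 9
  9a + 3b + c = 33/2
  16a + 4b + c = 26
Solving the system yields a = 1, b = 5/2, c = 0.
So p(t) = t^2 + (5/2)t.
Check: p(3) = 33/2. ✓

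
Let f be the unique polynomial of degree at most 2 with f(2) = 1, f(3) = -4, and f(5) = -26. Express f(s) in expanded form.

Write f(s) = as^2 + bs + c. Substituting each data point gives a linear system:
  4a + 2b + c = 1
  9a + 3b + c = -4
  25a + 5b + c = -26
Solving the system yields a = -2, b = 5, c = -1.
So f(s) = -2s² + 5s - 1.
Check: f(2) = 1. ✓

f(s) = -2s^2 + 5s - 1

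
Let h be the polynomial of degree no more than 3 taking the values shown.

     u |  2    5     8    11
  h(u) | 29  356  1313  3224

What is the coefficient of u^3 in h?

2

Write h(u) = au^3 + bu^2 + cu + d. Substituting each data point gives a linear system:
  8a + 4b + 2c + d = 29
  125a + 25b + 5c + d = 356
  512a + 64b + 8c + d = 1313
  1331a + 121b + 11c + d = 3224
Solving the system yields a = 2, b = 5, c = -4, d = 1.
So h(u) = 2u³ + 5u² - 4u + 1.
The leading coefficient is 2.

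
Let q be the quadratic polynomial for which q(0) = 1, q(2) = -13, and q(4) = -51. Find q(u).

q(u) = -3u^2 - u + 1

Write q(u) = au^2 + bu + c. Substituting each data point gives a linear system:
  c = 1
  4a + 2b + c = -13
  16a + 4b + c = -51
Solving the system yields a = -3, b = -1, c = 1.
So q(u) = -3u^2 - u + 1.
Check: q(2) = -13. ✓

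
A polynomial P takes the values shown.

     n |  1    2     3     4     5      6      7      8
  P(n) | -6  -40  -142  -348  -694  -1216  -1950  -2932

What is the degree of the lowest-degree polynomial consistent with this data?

Forward differences of the values at n = 1, 2, 3, 4, 5, 6, 7, 8:
  P  : -6  -40  -142  -348  -694  -1216  -1950  -2932
  Δ  : -34  -102  -206  -346  -522  -734  -982
  Δ^2: -68  -104  -140  -176  -212  -248
  Δ^3: -36  -36  -36  -36  -36
  Δ^4: 0  0  0  0
  Δ^5: 0  0  0
  Δ^6: 0  0
  Δ^7: 0
The third differences are constant (-36) and nonzero, while all higher differences vanish, so the minimal degree is 3.

3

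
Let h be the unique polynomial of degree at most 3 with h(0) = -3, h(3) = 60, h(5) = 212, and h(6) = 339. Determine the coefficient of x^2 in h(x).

3

Write h(x) = ax^3 + bx^2 + cx + d. Substituting each data point gives a linear system:
  d = -3
  27a + 9b + 3c + d = 60
  125a + 25b + 5c + d = 212
  216a + 36b + 6c + d = 339
Solving the system yields a = 1, b = 3, c = 3, d = -3.
So h(x) = x^3 + 3x^2 + 3x - 3.
The coefficient of x^2 is 3.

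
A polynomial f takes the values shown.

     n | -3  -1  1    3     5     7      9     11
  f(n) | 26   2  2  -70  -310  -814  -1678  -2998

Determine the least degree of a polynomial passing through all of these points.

Forward differences of the values at n = -3, -1, 1, 3, 5, 7, 9, 11:
  f  : 26  2  2  -70  -310  -814  -1678  -2998
  Δ  : -24  0  -72  -240  -504  -864  -1320
  Δ^2: 24  -72  -168  -264  -360  -456
  Δ^3: -96  -96  -96  -96  -96
  Δ^4: 0  0  0  0
  Δ^5: 0  0  0
  Δ^6: 0  0
  Δ^7: 0
The third differences are constant (-96) and nonzero, while all higher differences vanish, so the minimal degree is 3.

3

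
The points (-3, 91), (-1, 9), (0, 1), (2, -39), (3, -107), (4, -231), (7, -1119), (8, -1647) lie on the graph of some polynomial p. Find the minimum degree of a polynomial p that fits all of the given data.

3

Divided differences on the nodes -3, -1, 0, 2, 3, 4, 7, 8:
  order 0: 91  9  1  -39  -107  -231  -1119  -1647
  order 1: -41  -8  -20  -68  -124  -296  -528
  order 2: 11  -4  -16  -28  -43  -58
  order 3: -3  -3  -3  -3  -3
  order 4: 0  0  0  0
  order 5: 0  0  0
  order 6: 0  0
  order 7: 0
The order-3 divided differences are all -3 (nonzero) and every higher order vanishes, so the data lies on a polynomial of degree exactly 3.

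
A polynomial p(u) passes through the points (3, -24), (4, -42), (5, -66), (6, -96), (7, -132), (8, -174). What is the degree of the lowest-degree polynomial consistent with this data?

2

Forward differences of the values at u = 3, 4, 5, 6, 7, 8:
  p  : -24  -42  -66  -96  -132  -174
  Δ  : -18  -24  -30  -36  -42
  Δ^2: -6  -6  -6  -6
  Δ^3: 0  0  0
  Δ^4: 0  0
  Δ^5: 0
The second differences are constant (-6) and nonzero, while all higher differences vanish, so the minimal degree is 2.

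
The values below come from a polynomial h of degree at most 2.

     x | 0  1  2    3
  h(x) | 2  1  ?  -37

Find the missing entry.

-12

The 3 known points determine the degree-2 polynomial uniquely.
Write h(x) = ax^2 + bx + c. Substituting each data point gives a linear system:
  c = 2
  a + b + c = 1
  9a + 3b + c = -37
Solving the system yields a = -6, b = 5, c = 2.
So h(x) = -6x^2 + 5x + 2.
Then h(2) = -12.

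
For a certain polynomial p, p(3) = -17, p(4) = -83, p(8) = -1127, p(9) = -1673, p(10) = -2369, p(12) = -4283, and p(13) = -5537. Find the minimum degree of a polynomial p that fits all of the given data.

Divided differences on the nodes 3, 4, 8, 9, 10, 12, 13:
  order 0: -17  -83  -1127  -1673  -2369  -4283  -5537
  order 1: -66  -261  -546  -696  -957  -1254
  order 2: -39  -57  -75  -87  -99
  order 3: -3  -3  -3  -3
  order 4: 0  0  0
  order 5: 0  0
  order 6: 0
The order-3 divided differences are all -3 (nonzero) and every higher order vanishes, so the data lies on a polynomial of degree exactly 3.

3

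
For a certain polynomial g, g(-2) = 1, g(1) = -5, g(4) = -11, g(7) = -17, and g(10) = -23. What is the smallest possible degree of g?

1

Forward differences of the values at s = -2, 1, 4, 7, 10:
  g  : 1  -5  -11  -17  -23
  Δ  : -6  -6  -6  -6
  Δ^2: 0  0  0
  Δ^3: 0  0
  Δ^4: 0
The first differences are constant (-6) and nonzero, while all higher differences vanish, so the minimal degree is 1.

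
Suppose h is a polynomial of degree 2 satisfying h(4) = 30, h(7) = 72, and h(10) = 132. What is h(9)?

110

Using the Lagrange interpolation formula with nodes 4, 7, 10:
  L_0(u) = (u - 7)(u - 10) / 18
  L_1(u) = (u - 4)(u - 10) / -9
  L_2(u) = (u - 4)(u - 7) / 18
Then h(u) = 30·L_0(u) + 72·L_1(u) + 132·L_2(u).
Expanding and collecting terms gives h(u) = u² + 3u + 2.
Evaluating at u = 9: h(9) = 110.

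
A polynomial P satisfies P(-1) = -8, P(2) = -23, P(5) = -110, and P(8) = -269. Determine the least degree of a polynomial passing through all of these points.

Forward differences of the values at u = -1, 2, 5, 8:
  P  : -8  -23  -110  -269
  Δ  : -15  -87  -159
  Δ^2: -72  -72
  Δ^3: 0
The second differences are constant (-72) and nonzero, while all higher differences vanish, so the minimal degree is 2.

2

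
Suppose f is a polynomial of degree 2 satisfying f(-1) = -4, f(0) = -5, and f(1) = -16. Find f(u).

f(u) = -5u^2 - 6u - 5

Write f(u) = au^2 + bu + c. Substituting each data point gives a linear system:
  a - b + c = -4
  c = -5
  a + b + c = -16
Solving the system yields a = -5, b = -6, c = -5.
So f(u) = -5u^2 - 6u - 5.
Check: f(1) = -16. ✓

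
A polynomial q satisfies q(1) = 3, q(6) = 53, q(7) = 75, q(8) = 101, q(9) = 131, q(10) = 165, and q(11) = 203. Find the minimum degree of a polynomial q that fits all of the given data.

Divided differences on the nodes 1, 6, 7, 8, 9, 10, 11:
  order 0: 3  53  75  101  131  165  203
  order 1: 10  22  26  30  34  38
  order 2: 2  2  2  2  2
  order 3: 0  0  0  0
  order 4: 0  0  0
  order 5: 0  0
  order 6: 0
The order-2 divided differences are all 2 (nonzero) and every higher order vanishes, so the data lies on a polynomial of degree exactly 2.

2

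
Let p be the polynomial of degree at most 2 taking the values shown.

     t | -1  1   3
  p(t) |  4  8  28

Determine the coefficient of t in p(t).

Write p(t) = at^2 + bt + c. Substituting each data point gives a linear system:
  a - b + c = 4
  a + b + c = 8
  9a + 3b + c = 28
Solving the system yields a = 2, b = 2, c = 4.
So p(t) = 2t^2 + 2t + 4.
The coefficient of t is 2.

2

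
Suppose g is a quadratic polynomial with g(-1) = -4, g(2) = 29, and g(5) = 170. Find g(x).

g(x) = 6x^2 + 5x - 5

Write g(x) = ax^2 + bx + c. Substituting each data point gives a linear system:
  a - b + c = -4
  4a + 2b + c = 29
  25a + 5b + c = 170
Solving the system yields a = 6, b = 5, c = -5.
So g(x) = 6x^2 + 5x - 5.
Check: g(2) = 29. ✓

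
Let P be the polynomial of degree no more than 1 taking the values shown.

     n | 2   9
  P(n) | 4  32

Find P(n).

Write P(n) = an + b. Substituting each data point gives a linear system:
  2a + b = 4
  9a + b = 32
Solving the system yields a = 4, b = -4.
So P(n) = 4n - 4.
Check: P(9) = 32. ✓

P(n) = 4n - 4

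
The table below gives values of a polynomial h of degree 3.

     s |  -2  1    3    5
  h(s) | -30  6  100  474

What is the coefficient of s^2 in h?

-1

Write h(s) = as^3 + bs^2 + cs + d. Substituting each data point gives a linear system:
  -8a + 4b - 2c + d = -30
  a + b + c + d = 6
  27a + 9b + 3c + d = 100
  125a + 25b + 5c + d = 474
Solving the system yields a = 4, b = -1, c = -1, d = 4.
So h(s) = 4s^3 - s^2 - s + 4.
The coefficient of s^2 is -1.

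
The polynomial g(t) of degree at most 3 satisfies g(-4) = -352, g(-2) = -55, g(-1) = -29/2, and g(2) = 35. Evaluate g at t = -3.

Using the Lagrange interpolation formula with nodes -4, -2, -1, 2:
  L_0(t) = (t + 2)(t + 1)(t - 2) / -36
  L_1(t) = (t + 4)(t + 1)(t - 2) / 8
  L_2(t) = (t + 4)(t + 2)(t - 2) / -9
  L_3(t) = (t + 4)(t + 2)(t + 1) / 72
Then g(t) = -352·L_0(t) - 55·L_1(t) - 29/2·L_2(t) + 35·L_3(t).
Expanding and collecting terms gives g(t) = 5t^3 - t^2 + (5/2)t - 6.
Evaluating at t = -3: g(-3) = -315/2.

-315/2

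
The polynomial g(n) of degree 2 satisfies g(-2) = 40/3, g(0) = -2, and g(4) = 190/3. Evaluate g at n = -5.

289/3

Write g(n) = an^2 + bn + c. Substituting each data point gives a linear system:
  4a - 2b + c = 40/3
  c = -2
  16a + 4b + c = 190/3
Solving the system yields a = 4, b = 1/3, c = -2.
So g(n) = 4n^2 + (1/3)n - 2.
Then g(-5) = 289/3.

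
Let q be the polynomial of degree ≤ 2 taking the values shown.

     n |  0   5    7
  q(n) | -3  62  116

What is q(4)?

41

Write q(n) = an^2 + bn + c. Substituting each data point gives a linear system:
  c = -3
  25a + 5b + c = 62
  49a + 7b + c = 116
Solving the system yields a = 2, b = 3, c = -3.
So q(n) = 2n^2 + 3n - 3.
Then q(4) = 41.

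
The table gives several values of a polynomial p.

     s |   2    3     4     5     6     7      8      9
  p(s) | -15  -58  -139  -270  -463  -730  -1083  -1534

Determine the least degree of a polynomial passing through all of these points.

Forward differences of the values at s = 2, 3, 4, 5, 6, 7, 8, 9:
  p  : -15  -58  -139  -270  -463  -730  -1083  -1534
  Δ  : -43  -81  -131  -193  -267  -353  -451
  Δ^2: -38  -50  -62  -74  -86  -98
  Δ^3: -12  -12  -12  -12  -12
  Δ^4: 0  0  0  0
  Δ^5: 0  0  0
  Δ^6: 0  0
  Δ^7: 0
The third differences are constant (-12) and nonzero, while all higher differences vanish, so the minimal degree is 3.

3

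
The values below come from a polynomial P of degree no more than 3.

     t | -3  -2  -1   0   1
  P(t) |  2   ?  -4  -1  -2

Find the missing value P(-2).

On equispaced nodes a degree-3 polynomial has vanishing fourth forward difference, so
  P(-3) - 4·P(-2) + 6·P(-1) - 4·P(0) + P(1) = 0.
Substituting the known values and solving for P(-2):
  -4·P(-2) = 20
  P(-2) = -5.

-5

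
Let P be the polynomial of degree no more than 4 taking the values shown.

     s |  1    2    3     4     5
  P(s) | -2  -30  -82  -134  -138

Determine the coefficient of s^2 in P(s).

Write P(s) = as^4 + bs^3 + cs^2 + ds + e. Substituting each data point gives a linear system:
  a + b + c + d + e = -2
  16a + 8b + 4c + 2d + e = -30
  81a + 27b + 9c + 3d + e = -82
  256a + 64b + 16c + 4d + e = -134
  625a + 125b + 25c + 5d + e = -138
Solving the system yields a = 1, b = -6, c = -1, d = 2, e = 2.
So P(s) = s^4 - 6s^3 - s^2 + 2s + 2.
The coefficient of s^2 is -1.

-1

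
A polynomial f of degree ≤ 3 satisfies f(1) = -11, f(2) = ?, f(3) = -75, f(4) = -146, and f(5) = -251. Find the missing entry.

On equispaced nodes a degree-3 polynomial has vanishing fourth forward difference, so
  f(1) - 4·f(2) + 6·f(3) - 4·f(4) + f(5) = 0.
Substituting the known values and solving for f(2):
  -4·f(2) = 128
  f(2) = -32.

-32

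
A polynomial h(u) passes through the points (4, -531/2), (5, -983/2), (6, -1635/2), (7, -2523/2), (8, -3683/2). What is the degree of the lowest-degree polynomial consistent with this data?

3

Forward differences of the values at u = 4, 5, 6, 7, 8:
  h  : -531/2  -983/2  -1635/2  -2523/2  -3683/2
  Δ  : -226  -326  -444  -580
  Δ^2: -100  -118  -136
  Δ^3: -18  -18
  Δ^4: 0
The third differences are constant (-18) and nonzero, while all higher differences vanish, so the minimal degree is 3.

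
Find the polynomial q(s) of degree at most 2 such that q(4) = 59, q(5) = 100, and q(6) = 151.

Using the Lagrange interpolation formula with nodes 4, 5, 6:
  L_0(s) = (s - 5)(s - 6) / 2
  L_1(s) = (s - 4)(s - 6) / -1
  L_2(s) = (s - 4)(s - 5) / 2
Then q(s) = 59·L_0(s) + 100·L_1(s) + 151·L_2(s).
Expanding and collecting terms gives q(s) = 5s^2 - 4s - 5.
Check: q(6) = 151. ✓

q(s) = 5s^2 - 4s - 5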